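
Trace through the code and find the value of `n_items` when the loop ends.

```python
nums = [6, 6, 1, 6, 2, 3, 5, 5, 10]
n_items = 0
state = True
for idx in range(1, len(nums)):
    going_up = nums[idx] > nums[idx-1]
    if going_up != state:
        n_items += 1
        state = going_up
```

Let's trace through this code step by step.

Initialize: nums = [6, 6, 1, 6, 2, 3, 5, 5, 10]
Initialize: n_items = 0
Initialize: state = True
Entering loop: for idx in range(1, len(nums)):
After iteration 1: idx = 1, n_items = 1, state = False, going_up = False
After iteration 2: idx = 2, n_items = 1, state = False, going_up = False
After iteration 3: idx = 3, n_items = 2, state = True, going_up = True
After iteration 4: idx = 4, n_items = 3, state = False, going_up = False
After iteration 5: idx = 5, n_items = 4, state = True, going_up = True
After iteration 6: idx = 6, n_items = 4, state = True, going_up = True
After iteration 7: idx = 7, n_items = 5, state = False, going_up = False
After iteration 8: idx = 8, n_items = 6, state = True, going_up = True
Loop ends.

Final answer: 6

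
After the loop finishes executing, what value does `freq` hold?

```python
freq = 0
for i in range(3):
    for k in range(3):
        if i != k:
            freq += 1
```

Let's trace through this code step by step.

Initialize: freq = 0
Entering loop: for i in range(3):
After iteration 1: i = 0, freq = 2
After iteration 2: i = 1, freq = 4
After iteration 3: i = 2, freq = 6
Loop ends.

Final answer: 6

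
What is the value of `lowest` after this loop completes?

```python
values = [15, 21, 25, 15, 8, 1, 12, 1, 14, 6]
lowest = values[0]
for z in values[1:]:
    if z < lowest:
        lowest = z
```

Let's trace through this code step by step.

Initialize: values = [15, 21, 25, 15, 8, 1, 12, 1, 14, 6]
Initialize: lowest = 15
Entering loop: for z in values[1:]:
After iteration 1: z = 21, lowest = 15
After iteration 2: z = 25, lowest = 15
After iteration 3: z = 15, lowest = 15
After iteration 4: z = 8, lowest = 8
After iteration 5: z = 1, lowest = 1
After iteration 6: z = 12, lowest = 1
After iteration 7: z = 1, lowest = 1
After iteration 8: z = 14, lowest = 1
After iteration 9: z = 6, lowest = 1
Loop ends.

Final answer: 1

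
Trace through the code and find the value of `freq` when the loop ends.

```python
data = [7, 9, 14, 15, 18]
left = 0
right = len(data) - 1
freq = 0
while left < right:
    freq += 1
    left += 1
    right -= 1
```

Let's trace through this code step by step.

Initialize: data = [7, 9, 14, 15, 18]
Initialize: left = 0
Initialize: right = 4
Initialize: freq = 0
Entering loop: while left < right:
After iteration 1: left = 1, right = 3, freq = 1
After iteration 2: left = 2, right = 2, freq = 2
Loop ends.

Final answer: 2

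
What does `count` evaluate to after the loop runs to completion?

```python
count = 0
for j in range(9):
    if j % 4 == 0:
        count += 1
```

Let's trace through this code step by step.

Initialize: count = 0
Entering loop: for j in range(9):
After iteration 1: j = 0, count = 1
After iteration 2: j = 1, count = 1
After iteration 3: j = 2, count = 1
After iteration 4: j = 3, count = 1
After iteration 5: j = 4, count = 2
After iteration 6: j = 5, count = 2
After iteration 7: j = 6, count = 2
After iteration 8: j = 7, count = 2
After iteration 9: j = 8, count = 3
Loop ends.

Final answer: 3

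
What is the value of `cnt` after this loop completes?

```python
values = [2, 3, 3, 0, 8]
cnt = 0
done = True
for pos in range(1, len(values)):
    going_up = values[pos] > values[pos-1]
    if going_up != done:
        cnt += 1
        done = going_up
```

Let's trace through this code step by step.

Initialize: values = [2, 3, 3, 0, 8]
Initialize: cnt = 0
Initialize: done = True
Entering loop: for pos in range(1, len(values)):
After iteration 1: pos = 1, cnt = 0, done = True, going_up = True
After iteration 2: pos = 2, cnt = 1, done = False, going_up = False
After iteration 3: pos = 3, cnt = 1, done = False, going_up = False
After iteration 4: pos = 4, cnt = 2, done = True, going_up = True
Loop ends.

Final answer: 2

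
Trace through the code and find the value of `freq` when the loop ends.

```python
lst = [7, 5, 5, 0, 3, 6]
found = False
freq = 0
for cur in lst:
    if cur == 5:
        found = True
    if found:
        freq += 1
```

Let's trace through this code step by step.

Initialize: lst = [7, 5, 5, 0, 3, 6]
Initialize: found = False
Initialize: freq = 0
Entering loop: for cur in lst:
After iteration 1: cur = 7, found = False, freq = 0
After iteration 2: cur = 5, found = True, freq = 1
After iteration 3: cur = 5, found = True, freq = 2
After iteration 4: cur = 0, found = True, freq = 3
After iteration 5: cur = 3, found = True, freq = 4
After iteration 6: cur = 6, found = True, freq = 5
Loop ends.

Final answer: 5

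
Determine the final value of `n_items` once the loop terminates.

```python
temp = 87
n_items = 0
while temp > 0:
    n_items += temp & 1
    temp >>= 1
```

Let's trace through this code step by step.

Initialize: temp = 87
Initialize: n_items = 0
Entering loop: while temp > 0:
After iteration 1: temp = 43, n_items = 1
After iteration 2: temp = 21, n_items = 2
After iteration 3: temp = 10, n_items = 3
After iteration 4: temp = 5, n_items = 3
After iteration 5: temp = 2, n_items = 4
After iteration 6: temp = 1, n_items = 4
After iteration 7: temp = 0, n_items = 5
Loop ends.

Final answer: 5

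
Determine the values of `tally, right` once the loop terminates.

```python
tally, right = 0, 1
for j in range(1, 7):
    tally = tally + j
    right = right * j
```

Let's trace through this code step by step.

Initialize: tally = 0
Initialize: right = 1
Entering loop: for j in range(1, 7):
After iteration 1: j = 1, tally = 1, right = 1
After iteration 2: j = 2, tally = 3, right = 2
After iteration 3: j = 3, tally = 6, right = 6
After iteration 4: j = 4, tally = 10, right = 24
After iteration 5: j = 5, tally = 15, right = 120
After iteration 6: j = 6, tally = 21, right = 720
Loop ends.

Final answer: 21, 720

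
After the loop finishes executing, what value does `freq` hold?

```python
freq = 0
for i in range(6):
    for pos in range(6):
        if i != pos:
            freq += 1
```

Let's trace through this code step by step.

Initialize: freq = 0
Entering loop: for i in range(6):
After iteration 1: i = 0, freq = 5
After iteration 2: i = 1, freq = 10
After iteration 3: i = 2, freq = 15
After iteration 4: i = 3, freq = 20
After iteration 5: i = 4, freq = 25
After iteration 6: i = 5, freq = 30
Loop ends.

Final answer: 30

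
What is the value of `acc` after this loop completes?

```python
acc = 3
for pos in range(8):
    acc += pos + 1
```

Let's trace through this code step by step.

Initialize: acc = 3
Entering loop: for pos in range(8):
After iteration 1: pos = 0, acc = 4
After iteration 2: pos = 1, acc = 6
After iteration 3: pos = 2, acc = 9
After iteration 4: pos = 3, acc = 13
After iteration 5: pos = 4, acc = 18
After iteration 6: pos = 5, acc = 24
After iteration 7: pos = 6, acc = 31
After iteration 8: pos = 7, acc = 39
Loop ends.

Final answer: 39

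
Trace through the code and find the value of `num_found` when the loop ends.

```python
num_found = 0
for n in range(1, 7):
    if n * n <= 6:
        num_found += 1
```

Let's trace through this code step by step.

Initialize: num_found = 0
Entering loop: for n in range(1, 7):
After iteration 1: n = 1, num_found = 1
After iteration 2: n = 2, num_found = 2
After iteration 3: n = 3, num_found = 2
After iteration 4: n = 4, num_found = 2
After iteration 5: n = 5, num_found = 2
After iteration 6: n = 6, num_found = 2
Loop ends.

Final answer: 2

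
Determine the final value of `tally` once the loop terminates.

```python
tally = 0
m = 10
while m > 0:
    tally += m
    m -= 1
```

Let's trace through this code step by step.

Initialize: tally = 0
Initialize: m = 10
Entering loop: while m > 0:
After iteration 1: tally = 10, m = 9
After iteration 2: tally = 19, m = 8
After iteration 3: tally = 27, m = 7
After iteration 4: tally = 34, m = 6
After iteration 5: tally = 40, m = 5
After iteration 6: tally = 45, m = 4
After iteration 7: tally = 49, m = 3
After iteration 8: tally = 52, m = 2
After iteration 9: tally = 54, m = 1
After iteration 10: tally = 55, m = 0
Loop ends.

Final answer: 55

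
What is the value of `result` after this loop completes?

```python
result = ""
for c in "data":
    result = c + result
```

Let's trace through this code step by step.

Initialize: result = ''
Entering loop: for c in "data":
After iteration 1: c = 'd', result = 'd'
After iteration 2: c = 'a', result = 'ad'
After iteration 3: c = 't', result = 'tad'
After iteration 4: c = 'a', result = 'atad'
Loop ends.

Final answer: 'atad'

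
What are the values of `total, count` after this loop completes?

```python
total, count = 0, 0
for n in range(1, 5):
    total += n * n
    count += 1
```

Let's trace through this code step by step.

Initialize: total = 0
Initialize: count = 0
Entering loop: for n in range(1, 5):
After iteration 1: n = 1, total = 1, count = 1
After iteration 2: n = 2, total = 5, count = 2
After iteration 3: n = 3, total = 14, count = 3
After iteration 4: n = 4, total = 30, count = 4
Loop ends.

Final answer: 30, 4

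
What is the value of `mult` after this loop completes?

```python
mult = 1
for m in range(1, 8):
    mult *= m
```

Let's trace through this code step by step.

Initialize: mult = 1
Entering loop: for m in range(1, 8):
After iteration 1: m = 1, mult = 1
After iteration 2: m = 2, mult = 2
After iteration 3: m = 3, mult = 6
After iteration 4: m = 4, mult = 24
After iteration 5: m = 5, mult = 120
After iteration 6: m = 6, mult = 720
After iteration 7: m = 7, mult = 5040
Loop ends.

Final answer: 5040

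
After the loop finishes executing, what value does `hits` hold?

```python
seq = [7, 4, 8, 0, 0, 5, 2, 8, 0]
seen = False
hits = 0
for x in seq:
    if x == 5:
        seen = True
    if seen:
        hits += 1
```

Let's trace through this code step by step.

Initialize: seq = [7, 4, 8, 0, 0, 5, 2, 8, 0]
Initialize: seen = False
Initialize: hits = 0
Entering loop: for x in seq:
After iteration 1: x = 7, seen = False, hits = 0
After iteration 2: x = 4, seen = False, hits = 0
After iteration 3: x = 8, seen = False, hits = 0
After iteration 4: x = 0, seen = False, hits = 0
After iteration 5: x = 0, seen = False, hits = 0
After iteration 6: x = 5, seen = True, hits = 1
After iteration 7: x = 2, seen = True, hits = 2
After iteration 8: x = 8, seen = True, hits = 3
After iteration 9: x = 0, seen = True, hits = 4
Loop ends.

Final answer: 4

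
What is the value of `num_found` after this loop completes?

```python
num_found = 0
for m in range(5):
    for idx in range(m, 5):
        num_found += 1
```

Let's trace through this code step by step.

Initialize: num_found = 0
Entering loop: for m in range(5):
After iteration 1: m = 0, num_found = 5
After iteration 2: m = 1, num_found = 9
After iteration 3: m = 2, num_found = 12
After iteration 4: m = 3, num_found = 14
After iteration 5: m = 4, num_found = 15
Loop ends.

Final answer: 15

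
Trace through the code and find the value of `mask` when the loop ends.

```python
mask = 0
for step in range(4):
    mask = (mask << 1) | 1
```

Let's trace through this code step by step.

Initialize: mask = 0
Entering loop: for step in range(4):
After iteration 1: step = 0, mask = 1
After iteration 2: step = 1, mask = 3
After iteration 3: step = 2, mask = 7
After iteration 4: step = 3, mask = 15
Loop ends.

Final answer: 15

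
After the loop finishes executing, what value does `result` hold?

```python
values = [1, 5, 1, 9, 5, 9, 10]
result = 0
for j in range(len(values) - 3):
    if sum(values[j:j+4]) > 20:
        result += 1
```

Let's trace through this code step by step.

Initialize: values = [1, 5, 1, 9, 5, 9, 10]
Initialize: result = 0
Entering loop: for j in range(len(values) - 3):
After iteration 1: j = 0, result = 0
After iteration 2: j = 1, result = 0
After iteration 3: j = 2, result = 1
After iteration 4: j = 3, result = 2
Loop ends.

Final answer: 2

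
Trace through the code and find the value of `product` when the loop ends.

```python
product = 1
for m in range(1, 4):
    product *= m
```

Let's trace through this code step by step.

Initialize: product = 1
Entering loop: for m in range(1, 4):
After iteration 1: m = 1, product = 1
After iteration 2: m = 2, product = 2
After iteration 3: m = 3, product = 6
Loop ends.

Final answer: 6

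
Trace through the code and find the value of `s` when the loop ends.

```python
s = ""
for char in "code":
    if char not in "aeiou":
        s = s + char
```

Let's trace through this code step by step.

Initialize: s = ''
Entering loop: for char in "code":
After iteration 1: char = 'c', s = 'c'
After iteration 2: char = 'o', s = 'c'
After iteration 3: char = 'd', s = 'cd'
After iteration 4: char = 'e', s = 'cd'
Loop ends.

Final answer: 'cd'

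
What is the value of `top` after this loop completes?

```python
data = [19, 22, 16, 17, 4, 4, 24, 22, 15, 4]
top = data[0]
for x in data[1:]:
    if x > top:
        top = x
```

Let's trace through this code step by step.

Initialize: data = [19, 22, 16, 17, 4, 4, 24, 22, 15, 4]
Initialize: top = 19
Entering loop: for x in data[1:]:
After iteration 1: x = 22, top = 22
After iteration 2: x = 16, top = 22
After iteration 3: x = 17, top = 22
After iteration 4: x = 4, top = 22
After iteration 5: x = 4, top = 22
After iteration 6: x = 24, top = 24
After iteration 7: x = 22, top = 24
After iteration 8: x = 15, top = 24
After iteration 9: x = 4, top = 24
Loop ends.

Final answer: 24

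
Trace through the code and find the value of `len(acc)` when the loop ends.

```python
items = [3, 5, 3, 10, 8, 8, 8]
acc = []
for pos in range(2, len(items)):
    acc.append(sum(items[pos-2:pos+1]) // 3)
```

Let's trace through this code step by step.

Initialize: items = [3, 5, 3, 10, 8, 8, 8]
Initialize: acc = []
Entering loop: for pos in range(2, len(items)):
After iteration 1: pos = 2, acc = [3]
After iteration 2: pos = 3, acc = [3, 6]
After iteration 3: pos = 4, acc = [3, 6, 7]
After iteration 4: pos = 5, acc = [3, 6, 7, 8]
After iteration 5: pos = 6, acc = [3, 6, 7, 8, 8]
Loop ends.
len(acc) = 5

Final answer: 5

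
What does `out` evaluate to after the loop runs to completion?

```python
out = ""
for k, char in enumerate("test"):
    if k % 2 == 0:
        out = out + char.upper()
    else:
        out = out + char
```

Let's trace through this code step by step.

Initialize: out = ''
Entering loop: for k, char in enumerate("test"):
After iteration 1: k = 0, char = 't', out = 'T'
After iteration 2: k = 1, char = 'e', out = 'Te'
After iteration 3: k = 2, char = 's', out = 'TeS'
After iteration 4: k = 3, char = 't', out = 'TeSt'
Loop ends.

Final answer: 'TeSt'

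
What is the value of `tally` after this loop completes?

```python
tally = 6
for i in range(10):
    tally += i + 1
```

Let's trace through this code step by step.

Initialize: tally = 6
Entering loop: for i in range(10):
After iteration 1: i = 0, tally = 7
After iteration 2: i = 1, tally = 9
After iteration 3: i = 2, tally = 12
After iteration 4: i = 3, tally = 16
After iteration 5: i = 4, tally = 21
After iteration 6: i = 5, tally = 27
After iteration 7: i = 6, tally = 34
After iteration 8: i = 7, tally = 42
After iteration 9: i = 8, tally = 51
After iteration 10: i = 9, tally = 61
Loop ends.

Final answer: 61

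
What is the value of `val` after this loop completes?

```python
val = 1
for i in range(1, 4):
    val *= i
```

Let's trace through this code step by step.

Initialize: val = 1
Entering loop: for i in range(1, 4):
After iteration 1: i = 1, val = 1
After iteration 2: i = 2, val = 2
After iteration 3: i = 3, val = 6
Loop ends.

Final answer: 6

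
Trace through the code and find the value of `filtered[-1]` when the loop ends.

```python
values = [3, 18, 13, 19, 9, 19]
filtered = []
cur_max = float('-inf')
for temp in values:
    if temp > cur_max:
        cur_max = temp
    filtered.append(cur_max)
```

Let's trace through this code step by step.

Initialize: values = [3, 18, 13, 19, 9, 19]
Initialize: filtered = []
Initialize: cur_max = -inf
Entering loop: for temp in values:
After iteration 1: temp = 3, filtered = [3], cur_max = 3
After iteration 2: temp = 18, filtered = [3, 18], cur_max = 18
After iteration 3: temp = 13, filtered = [3, 18, 18], cur_max = 18
After iteration 4: temp = 19, filtered = [3, 18, 18, 19], cur_max = 19
After iteration 5: temp = 9, filtered = [3, 18, 18, 19, 19], cur_max = 19
After iteration 6: temp = 19, filtered = [3, 18, 18, 19, 19, 19], cur_max = 19
Loop ends.
filtered[-1] = 19

Final answer: 19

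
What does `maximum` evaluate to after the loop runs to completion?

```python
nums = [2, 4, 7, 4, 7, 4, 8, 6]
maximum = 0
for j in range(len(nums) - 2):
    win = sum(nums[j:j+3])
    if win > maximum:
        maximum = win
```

Let's trace through this code step by step.

Initialize: nums = [2, 4, 7, 4, 7, 4, 8, 6]
Initialize: maximum = 0
Entering loop: for j in range(len(nums) - 2):
After iteration 1: j = 0, maximum = 13, win = 13
After iteration 2: j = 1, maximum = 15, win = 15
After iteration 3: j = 2, maximum = 18, win = 18
After iteration 4: j = 3, maximum = 18, win = 15
After iteration 5: j = 4, maximum = 19, win = 19
After iteration 6: j = 5, maximum = 19, win = 18
Loop ends.

Final answer: 19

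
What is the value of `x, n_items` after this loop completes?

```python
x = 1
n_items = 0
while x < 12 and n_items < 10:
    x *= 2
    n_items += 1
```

Let's trace through this code step by step.

Initialize: x = 1
Initialize: n_items = 0
Entering loop: while x < 12 and n_items < 10:
After iteration 1: x = 2, n_items = 1
After iteration 2: x = 4, n_items = 2
After iteration 3: x = 8, n_items = 3
After iteration 4: x = 16, n_items = 4
Loop ends.

Final answer: 16, 4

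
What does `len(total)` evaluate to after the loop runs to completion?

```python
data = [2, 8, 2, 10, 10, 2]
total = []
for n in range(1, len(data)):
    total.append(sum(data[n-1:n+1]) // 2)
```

Let's trace through this code step by step.

Initialize: data = [2, 8, 2, 10, 10, 2]
Initialize: total = []
Entering loop: for n in range(1, len(data)):
After iteration 1: n = 1, total = [5]
After iteration 2: n = 2, total = [5, 5]
After iteration 3: n = 3, total = [5, 5, 6]
After iteration 4: n = 4, total = [5, 5, 6, 10]
After iteration 5: n = 5, total = [5, 5, 6, 10, 6]
Loop ends.
len(total) = 5

Final answer: 5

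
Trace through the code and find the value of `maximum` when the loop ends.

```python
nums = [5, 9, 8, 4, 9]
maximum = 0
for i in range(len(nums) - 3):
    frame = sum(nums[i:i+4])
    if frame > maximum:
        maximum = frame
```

Let's trace through this code step by step.

Initialize: nums = [5, 9, 8, 4, 9]
Initialize: maximum = 0
Entering loop: for i in range(len(nums) - 3):
After iteration 1: i = 0, maximum = 26, frame = 26
After iteration 2: i = 1, maximum = 30, frame = 30
Loop ends.

Final answer: 30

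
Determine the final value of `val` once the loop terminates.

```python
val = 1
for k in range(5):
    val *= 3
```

Let's trace through this code step by step.

Initialize: val = 1
Entering loop: for k in range(5):
After iteration 1: k = 0, val = 3
After iteration 2: k = 1, val = 9
After iteration 3: k = 2, val = 27
After iteration 4: k = 3, val = 81
After iteration 5: k = 4, val = 243
Loop ends.

Final answer: 243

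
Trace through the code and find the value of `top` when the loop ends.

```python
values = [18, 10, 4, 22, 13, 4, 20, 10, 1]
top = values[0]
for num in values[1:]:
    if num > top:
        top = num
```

Let's trace through this code step by step.

Initialize: values = [18, 10, 4, 22, 13, 4, 20, 10, 1]
Initialize: top = 18
Entering loop: for num in values[1:]:
After iteration 1: num = 10, top = 18
After iteration 2: num = 4, top = 18
After iteration 3: num = 22, top = 22
After iteration 4: num = 13, top = 22
After iteration 5: num = 4, top = 22
After iteration 6: num = 20, top = 22
After iteration 7: num = 10, top = 22
After iteration 8: num = 1, top = 22
Loop ends.

Final answer: 22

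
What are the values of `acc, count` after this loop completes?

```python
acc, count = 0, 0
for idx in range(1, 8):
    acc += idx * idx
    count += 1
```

Let's trace through this code step by step.

Initialize: acc = 0
Initialize: count = 0
Entering loop: for idx in range(1, 8):
After iteration 1: idx = 1, acc = 1, count = 1
After iteration 2: idx = 2, acc = 5, count = 2
After iteration 3: idx = 3, acc = 14, count = 3
After iteration 4: idx = 4, acc = 30, count = 4
After iteration 5: idx = 5, acc = 55, count = 5
After iteration 6: idx = 6, acc = 91, count = 6
After iteration 7: idx = 7, acc = 140, count = 7
Loop ends.

Final answer: 140, 7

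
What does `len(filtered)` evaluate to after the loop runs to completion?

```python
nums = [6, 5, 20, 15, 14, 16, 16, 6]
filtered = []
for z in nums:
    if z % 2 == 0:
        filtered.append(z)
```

Let's trace through this code step by step.

Initialize: nums = [6, 5, 20, 15, 14, 16, 16, 6]
Initialize: filtered = []
Entering loop: for z in nums:
After iteration 1: z = 6, filtered = [6]
After iteration 2: z = 5, filtered = [6]
After iteration 3: z = 20, filtered = [6, 20]
After iteration 4: z = 15, filtered = [6, 20]
After iteration 5: z = 14, filtered = [6, 20, 14]
After iteration 6: z = 16, filtered = [6, 20, 14, 16]
After iteration 7: z = 16, filtered = [6, 20, 14, 16, 16]
After iteration 8: z = 6, filtered = [6, 20, 14, 16, 16, 6]
Loop ends.
len(filtered) = 6

Final answer: 6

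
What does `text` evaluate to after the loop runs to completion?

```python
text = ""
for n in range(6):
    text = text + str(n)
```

Let's trace through this code step by step.

Initialize: text = ''
Entering loop: for n in range(6):
After iteration 1: n = 0, text = '0'
After iteration 2: n = 1, text = '01'
After iteration 3: n = 2, text = '012'
After iteration 4: n = 3, text = '0123'
After iteration 5: n = 4, text = '01234'
After iteration 6: n = 5, text = '012345'
Loop ends.

Final answer: '012345'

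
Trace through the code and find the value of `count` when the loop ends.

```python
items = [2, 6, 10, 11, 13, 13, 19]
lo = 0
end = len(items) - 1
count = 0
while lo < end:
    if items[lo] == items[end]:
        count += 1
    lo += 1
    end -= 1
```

Let's trace through this code step by step.

Initialize: items = [2, 6, 10, 11, 13, 13, 19]
Initialize: lo = 0
Initialize: end = 6
Initialize: count = 0
Entering loop: while lo < end:
After iteration 1: lo = 1, end = 5, count = 0
After iteration 2: lo = 2, end = 4, count = 0
After iteration 3: lo = 3, end = 3, count = 0
Loop ends.

Final answer: 0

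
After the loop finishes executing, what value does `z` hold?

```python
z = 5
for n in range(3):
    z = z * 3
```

Let's trace through this code step by step.

Initialize: z = 5
Entering loop: for n in range(3):
After iteration 1: n = 0, z = 15
After iteration 2: n = 1, z = 45
After iteration 3: n = 2, z = 135
Loop ends.

Final answer: 135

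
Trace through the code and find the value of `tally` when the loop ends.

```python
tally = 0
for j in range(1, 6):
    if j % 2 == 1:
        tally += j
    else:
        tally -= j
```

Let's trace through this code step by step.

Initialize: tally = 0
Entering loop: for j in range(1, 6):
After iteration 1: j = 1, tally = 1
After iteration 2: j = 2, tally = -1
After iteration 3: j = 3, tally = 2
After iteration 4: j = 4, tally = -2
After iteration 5: j = 5, tally = 3
Loop ends.

Final answer: 3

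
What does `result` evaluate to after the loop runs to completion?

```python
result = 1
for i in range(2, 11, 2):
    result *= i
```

Let's trace through this code step by step.

Initialize: result = 1
Entering loop: for i in range(2, 11, 2):
After iteration 1: i = 2, result = 2
After iteration 2: i = 4, result = 8
After iteration 3: i = 6, result = 48
After iteration 4: i = 8, result = 384
After iteration 5: i = 10, result = 3840
Loop ends.

Final answer: 3840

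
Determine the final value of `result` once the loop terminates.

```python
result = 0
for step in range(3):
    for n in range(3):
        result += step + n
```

Let's trace through this code step by step.

Initialize: result = 0
Entering loop: for step in range(3):
After iteration 1: step = 0, result = 3
After iteration 2: step = 1, result = 9
After iteration 3: step = 2, result = 18
Loop ends.

Final answer: 18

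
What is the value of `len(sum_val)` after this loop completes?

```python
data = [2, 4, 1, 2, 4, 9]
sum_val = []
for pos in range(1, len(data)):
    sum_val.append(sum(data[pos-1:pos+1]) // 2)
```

Let's trace through this code step by step.

Initialize: data = [2, 4, 1, 2, 4, 9]
Initialize: sum_val = []
Entering loop: for pos in range(1, len(data)):
After iteration 1: pos = 1, sum_val = [3]
After iteration 2: pos = 2, sum_val = [3, 2]
After iteration 3: pos = 3, sum_val = [3, 2, 1]
After iteration 4: pos = 4, sum_val = [3, 2, 1, 3]
After iteration 5: pos = 5, sum_val = [3, 2, 1, 3, 6]
Loop ends.
len(sum_val) = 5

Final answer: 5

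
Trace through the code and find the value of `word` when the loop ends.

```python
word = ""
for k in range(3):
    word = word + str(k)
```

Let's trace through this code step by step.

Initialize: word = ''
Entering loop: for k in range(3):
After iteration 1: k = 0, word = '0'
After iteration 2: k = 1, word = '01'
After iteration 3: k = 2, word = '012'
Loop ends.

Final answer: '012'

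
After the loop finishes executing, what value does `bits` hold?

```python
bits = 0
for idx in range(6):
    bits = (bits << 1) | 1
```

Let's trace through this code step by step.

Initialize: bits = 0
Entering loop: for idx in range(6):
After iteration 1: idx = 0, bits = 1
After iteration 2: idx = 1, bits = 3
After iteration 3: idx = 2, bits = 7
After iteration 4: idx = 3, bits = 15
After iteration 5: idx = 4, bits = 31
After iteration 6: idx = 5, bits = 63
Loop ends.

Final answer: 63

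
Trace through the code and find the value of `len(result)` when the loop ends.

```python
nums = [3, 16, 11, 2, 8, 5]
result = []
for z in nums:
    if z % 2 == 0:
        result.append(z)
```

Let's trace through this code step by step.

Initialize: nums = [3, 16, 11, 2, 8, 5]
Initialize: result = []
Entering loop: for z in nums:
After iteration 1: z = 3, result = []
After iteration 2: z = 16, result = [16]
After iteration 3: z = 11, result = [16]
After iteration 4: z = 2, result = [16, 2]
After iteration 5: z = 8, result = [16, 2, 8]
After iteration 6: z = 5, result = [16, 2, 8]
Loop ends.
len(result) = 3

Final answer: 3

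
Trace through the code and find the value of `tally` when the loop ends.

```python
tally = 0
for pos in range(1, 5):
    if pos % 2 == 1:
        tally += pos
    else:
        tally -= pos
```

Let's trace through this code step by step.

Initialize: tally = 0
Entering loop: for pos in range(1, 5):
After iteration 1: pos = 1, tally = 1
After iteration 2: pos = 2, tally = -1
After iteration 3: pos = 3, tally = 2
After iteration 4: pos = 4, tally = -2
Loop ends.

Final answer: -2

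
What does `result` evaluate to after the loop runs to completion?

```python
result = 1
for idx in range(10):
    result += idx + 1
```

Let's trace through this code step by step.

Initialize: result = 1
Entering loop: for idx in range(10):
After iteration 1: idx = 0, result = 2
After iteration 2: idx = 1, result = 4
After iteration 3: idx = 2, result = 7
After iteration 4: idx = 3, result = 11
After iteration 5: idx = 4, result = 16
After iteration 6: idx = 5, result = 22
After iteration 7: idx = 6, result = 29
After iteration 8: idx = 7, result = 37
After iteration 9: idx = 8, result = 46
After iteration 10: idx = 9, result = 56
Loop ends.

Final answer: 56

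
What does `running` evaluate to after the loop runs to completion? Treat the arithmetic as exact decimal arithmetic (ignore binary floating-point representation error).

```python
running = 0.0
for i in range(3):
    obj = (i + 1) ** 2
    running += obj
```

Let's trace through this code step by step.

Initialize: running = 0.0
Entering loop: for i in range(3):
After iteration 1: i = 0, running = 1.0, obj = 1
After iteration 2: i = 1, running = 5.0, obj = 4
After iteration 3: i = 2, running = 14.0, obj = 9
Loop ends.

Final answer: 14.0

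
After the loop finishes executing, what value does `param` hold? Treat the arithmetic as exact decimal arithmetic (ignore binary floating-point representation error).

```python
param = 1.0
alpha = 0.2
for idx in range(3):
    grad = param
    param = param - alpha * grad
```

Let's trace through this code step by step.

Initialize: param = 1.0
Initialize: alpha = 0.2
Entering loop: for idx in range(3):
After iteration 1: idx = 0, param = 0.8, grad = 1.0
After iteration 2: idx = 1, param = 0.64, grad = 0.8
After iteration 3: idx = 2, param = 0.512, grad = 0.64
Loop ends.

Final answer: 0.512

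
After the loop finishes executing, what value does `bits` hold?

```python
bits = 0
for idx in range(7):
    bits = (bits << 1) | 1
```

Let's trace through this code step by step.

Initialize: bits = 0
Entering loop: for idx in range(7):
After iteration 1: idx = 0, bits = 1
After iteration 2: idx = 1, bits = 3
After iteration 3: idx = 2, bits = 7
After iteration 4: idx = 3, bits = 15
After iteration 5: idx = 4, bits = 31
After iteration 6: idx = 5, bits = 63
After iteration 7: idx = 6, bits = 127
Loop ends.

Final answer: 127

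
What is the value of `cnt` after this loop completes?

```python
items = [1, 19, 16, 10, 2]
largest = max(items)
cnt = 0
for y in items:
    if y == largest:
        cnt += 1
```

Let's trace through this code step by step.

Initialize: items = [1, 19, 16, 10, 2]
Initialize: largest = 19
Initialize: cnt = 0
Entering loop: for y in items:
After iteration 1: y = 1, cnt = 0
After iteration 2: y = 19, cnt = 1
After iteration 3: y = 16, cnt = 1
After iteration 4: y = 10, cnt = 1
After iteration 5: y = 2, cnt = 1
Loop ends.

Final answer: 1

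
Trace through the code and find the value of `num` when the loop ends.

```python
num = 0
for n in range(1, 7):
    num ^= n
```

Let's trace through this code step by step.

Initialize: num = 0
Entering loop: for n in range(1, 7):
After iteration 1: n = 1, num = 1
After iteration 2: n = 2, num = 3
After iteration 3: n = 3, num = 0
After iteration 4: n = 4, num = 4
After iteration 5: n = 5, num = 1
After iteration 6: n = 6, num = 7
Loop ends.

Final answer: 7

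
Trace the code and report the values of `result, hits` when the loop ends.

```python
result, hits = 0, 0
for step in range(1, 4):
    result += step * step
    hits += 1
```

Let's trace through this code step by step.

Initialize: result = 0
Initialize: hits = 0
Entering loop: for step in range(1, 4):
After iteration 1: step = 1, result = 1, hits = 1
After iteration 2: step = 2, result = 5, hits = 2
After iteration 3: step = 3, result = 14, hits = 3
Loop ends.

Final answer: 14, 3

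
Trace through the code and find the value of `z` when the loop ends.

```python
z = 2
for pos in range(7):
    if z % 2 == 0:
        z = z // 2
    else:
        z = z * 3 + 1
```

Let's trace through this code step by step.

Initialize: z = 2
Entering loop: for pos in range(7):
After iteration 1: pos = 0, z = 1
After iteration 2: pos = 1, z = 4
After iteration 3: pos = 2, z = 2
After iteration 4: pos = 3, z = 1
After iteration 5: pos = 4, z = 4
After iteration 6: pos = 5, z = 2
After iteration 7: pos = 6, z = 1
Loop ends.

Final answer: 1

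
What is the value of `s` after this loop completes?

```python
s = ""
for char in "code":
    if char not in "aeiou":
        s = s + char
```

Let's trace through this code step by step.

Initialize: s = ''
Entering loop: for char in "code":
After iteration 1: char = 'c', s = 'c'
After iteration 2: char = 'o', s = 'c'
After iteration 3: char = 'd', s = 'cd'
After iteration 4: char = 'e', s = 'cd'
Loop ends.

Final answer: 'cd'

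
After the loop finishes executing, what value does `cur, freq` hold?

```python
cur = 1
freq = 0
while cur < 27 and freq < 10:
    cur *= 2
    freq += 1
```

Let's trace through this code step by step.

Initialize: cur = 1
Initialize: freq = 0
Entering loop: while cur < 27 and freq < 10:
After iteration 1: cur = 2, freq = 1
After iteration 2: cur = 4, freq = 2
After iteration 3: cur = 8, freq = 3
After iteration 4: cur = 16, freq = 4
After iteration 5: cur = 32, freq = 5
Loop ends.

Final answer: 32, 5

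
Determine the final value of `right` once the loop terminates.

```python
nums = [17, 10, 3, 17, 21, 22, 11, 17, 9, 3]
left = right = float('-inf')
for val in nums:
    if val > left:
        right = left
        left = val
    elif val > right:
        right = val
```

Let's trace through this code step by step.

Initialize: nums = [17, 10, 3, 17, 21, 22, 11, 17, 9, 3]
Initialize: left = -inf
Initialize: right = -inf
Entering loop: for val in nums:
After iteration 1: val = 17, left = 17, right = -inf
After iteration 2: val = 10, left = 17, right = 10
After iteration 3: val = 3, left = 17, right = 10
After iteration 4: val = 17, left = 17, right = 17
After iteration 5: val = 21, left = 21, right = 17
After iteration 6: val = 22, left = 22, right = 21
After iteration 7: val = 11, left = 22, right = 21
After iteration 8: val = 17, left = 22, right = 21
After iteration 9: val = 9, left = 22, right = 21
After iteration 10: val = 3, left = 22, right = 21
Loop ends.

Final answer: 21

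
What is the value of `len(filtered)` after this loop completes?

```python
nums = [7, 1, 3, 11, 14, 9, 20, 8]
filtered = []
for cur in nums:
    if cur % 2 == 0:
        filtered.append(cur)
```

Let's trace through this code step by step.

Initialize: nums = [7, 1, 3, 11, 14, 9, 20, 8]
Initialize: filtered = []
Entering loop: for cur in nums:
After iteration 1: cur = 7, filtered = []
After iteration 2: cur = 1, filtered = []
After iteration 3: cur = 3, filtered = []
After iteration 4: cur = 11, filtered = []
After iteration 5: cur = 14, filtered = [14]
After iteration 6: cur = 9, filtered = [14]
After iteration 7: cur = 20, filtered = [14, 20]
After iteration 8: cur = 8, filtered = [14, 20, 8]
Loop ends.
len(filtered) = 3

Final answer: 3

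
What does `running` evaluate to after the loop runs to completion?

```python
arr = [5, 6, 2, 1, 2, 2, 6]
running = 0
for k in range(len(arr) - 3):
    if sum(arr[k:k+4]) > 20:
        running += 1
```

Let's trace through this code step by step.

Initialize: arr = [5, 6, 2, 1, 2, 2, 6]
Initialize: running = 0
Entering loop: for k in range(len(arr) - 3):
After iteration 1: k = 0, running = 0
After iteration 2: k = 1, running = 0
After iteration 3: k = 2, running = 0
After iteration 4: k = 3, running = 0
Loop ends.

Final answer: 0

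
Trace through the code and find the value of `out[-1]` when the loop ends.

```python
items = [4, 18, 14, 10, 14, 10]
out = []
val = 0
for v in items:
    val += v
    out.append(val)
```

Let's trace through this code step by step.

Initialize: items = [4, 18, 14, 10, 14, 10]
Initialize: out = []
Initialize: val = 0
Entering loop: for v in items:
After iteration 1: v = 4, out = [4], val = 4
After iteration 2: v = 18, out = [4, 22], val = 22
After iteration 3: v = 14, out = [4, 22, 36], val = 36
After iteration 4: v = 10, out = [4, 22, 36, 46], val = 46
After iteration 5: v = 14, out = [4, 22, 36, 46, 60], val = 60
After iteration 6: v = 10, out = [4, 22, 36, 46, 60, 70], val = 70
Loop ends.
out[-1] = 70

Final answer: 70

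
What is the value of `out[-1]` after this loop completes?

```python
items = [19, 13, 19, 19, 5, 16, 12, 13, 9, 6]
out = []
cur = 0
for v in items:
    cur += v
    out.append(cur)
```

Let's trace through this code step by step.

Initialize: items = [19, 13, 19, 19, 5, 16, 12, 13, 9, 6]
Initialize: out = []
Initialize: cur = 0
Entering loop: for v in items:
After iteration 1: v = 19, out = [19], cur = 19
After iteration 2: v = 13, out = [19, 32], cur = 32
After iteration 3: v = 19, out = [19, 32, 51], cur = 51
After iteration 4: v = 19, out = [19, 32, 51, 70], cur = 70
After iteration 5: v = 5, out = [19, 32, 51, 70, 75], cur = 75
After iteration 6: v = 16, out = [19, 32, 51, 70, 75, 91], cur = 91
After iteration 7: v = 12, out = [19, 32, 51, 70, 75, 91, 103], cur = 103
After iteration 8: v = 13, out = [19, 32, 51, 70, 75, 91, 103, 116], cur = 116
After iteration 9: v = 9, out = [19, 32, 51, 70, 75, 91, 103, 116, 125], cur = 125
After iteration 10: v = 6, out = [19, 32, 51, 70, 75, 91, 103, 116, 125, 131], cur = 131
Loop ends.
out[-1] = 131

Final answer: 131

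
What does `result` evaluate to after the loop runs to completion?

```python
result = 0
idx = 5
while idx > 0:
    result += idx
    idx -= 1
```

Let's trace through this code step by step.

Initialize: result = 0
Initialize: idx = 5
Entering loop: while idx > 0:
After iteration 1: result = 5, idx = 4
After iteration 2: result = 9, idx = 3
After iteration 3: result = 12, idx = 2
After iteration 4: result = 14, idx = 1
After iteration 5: result = 15, idx = 0
Loop ends.

Final answer: 15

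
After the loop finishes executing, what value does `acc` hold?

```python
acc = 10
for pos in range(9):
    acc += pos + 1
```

Let's trace through this code step by step.

Initialize: acc = 10
Entering loop: for pos in range(9):
After iteration 1: pos = 0, acc = 11
After iteration 2: pos = 1, acc = 13
After iteration 3: pos = 2, acc = 16
After iteration 4: pos = 3, acc = 20
After iteration 5: pos = 4, acc = 25
After iteration 6: pos = 5, acc = 31
After iteration 7: pos = 6, acc = 38
After iteration 8: pos = 7, acc = 46
After iteration 9: pos = 8, acc = 55
Loop ends.

Final answer: 55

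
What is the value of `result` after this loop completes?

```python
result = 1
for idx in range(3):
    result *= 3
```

Let's trace through this code step by step.

Initialize: result = 1
Entering loop: for idx in range(3):
After iteration 1: idx = 0, result = 3
After iteration 2: idx = 1, result = 9
After iteration 3: idx = 2, result = 27
Loop ends.

Final answer: 27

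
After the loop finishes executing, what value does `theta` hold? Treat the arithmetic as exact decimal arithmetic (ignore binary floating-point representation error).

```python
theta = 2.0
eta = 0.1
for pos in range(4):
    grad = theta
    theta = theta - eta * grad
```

Let's trace through this code step by step.

Initialize: theta = 2.0
Initialize: eta = 0.1
Entering loop: for pos in range(4):
After iteration 1: pos = 0, theta = 1.8, grad = 2.0
After iteration 2: pos = 1, theta = 1.62, grad = 1.8
After iteration 3: pos = 2, theta = 1.458, grad = 1.62
After iteration 4: pos = 3, theta = 1.3122, grad = 1.458
Loop ends.

Final answer: 1.3122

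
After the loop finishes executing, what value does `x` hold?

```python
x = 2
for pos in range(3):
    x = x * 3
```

Let's trace through this code step by step.

Initialize: x = 2
Entering loop: for pos in range(3):
After iteration 1: pos = 0, x = 6
After iteration 2: pos = 1, x = 18
After iteration 3: pos = 2, x = 54
Loop ends.

Final answer: 54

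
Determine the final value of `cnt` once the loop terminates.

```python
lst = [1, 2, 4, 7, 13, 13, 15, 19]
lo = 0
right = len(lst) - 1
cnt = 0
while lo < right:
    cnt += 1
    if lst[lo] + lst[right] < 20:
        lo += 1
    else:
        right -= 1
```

Let's trace through this code step by step.

Initialize: lst = [1, 2, 4, 7, 13, 13, 15, 19]
Initialize: lo = 0
Initialize: right = 7
Initialize: cnt = 0
Entering loop: while lo < right:
After iteration 1: lo = 0, right = 6, cnt = 1
After iteration 2: lo = 1, right = 6, cnt = 2
After iteration 3: lo = 2, right = 6, cnt = 3
After iteration 4: lo = 3, right = 6, cnt = 4
After iteration 5: lo = 3, right = 5, cnt = 5
After iteration 6: lo = 3, right = 4, cnt = 6
After iteration 7: lo = 3, right = 3, cnt = 7
Loop ends.

Final answer: 7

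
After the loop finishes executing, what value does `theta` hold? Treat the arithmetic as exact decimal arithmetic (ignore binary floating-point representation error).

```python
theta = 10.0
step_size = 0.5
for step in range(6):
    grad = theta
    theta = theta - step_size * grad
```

Let's trace through this code step by step.

Initialize: theta = 10.0
Initialize: step_size = 0.5
Entering loop: for step in range(6):
After iteration 1: step = 0, theta = 5.0, grad = 10.0
After iteration 2: step = 1, theta = 2.5, grad = 5.0
After iteration 3: step = 2, theta = 1.25, grad = 2.5
After iteration 4: step = 3, theta = 0.625, grad = 1.25
After iteration 5: step = 4, theta = 0.3125, grad = 0.625
After iteration 6: step = 5, theta = 0.15625, grad = 0.3125
Loop ends.

Final answer: 0.15625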